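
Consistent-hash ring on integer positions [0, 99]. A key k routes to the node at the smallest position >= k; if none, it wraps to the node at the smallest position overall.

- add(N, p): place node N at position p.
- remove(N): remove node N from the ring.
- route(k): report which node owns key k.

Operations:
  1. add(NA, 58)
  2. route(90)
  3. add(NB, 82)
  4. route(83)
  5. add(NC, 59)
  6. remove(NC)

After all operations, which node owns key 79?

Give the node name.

Answer: NB

Derivation:
Op 1: add NA@58 -> ring=[58:NA]
Op 2: route key 90: none >= 90, wrap to smallest pos 58 -> NA
Op 3: add NB@82 -> ring=[58:NA,82:NB]
Op 4: route key 83: none >= 83, wrap to smallest pos 58 -> NA
Op 5: add NC@59 -> ring=[58:NA,59:NC,82:NB]
Op 6: remove NC -> ring=[58:NA,82:NB]
Final route key 79: smallest pos >= 79 is 82 -> NB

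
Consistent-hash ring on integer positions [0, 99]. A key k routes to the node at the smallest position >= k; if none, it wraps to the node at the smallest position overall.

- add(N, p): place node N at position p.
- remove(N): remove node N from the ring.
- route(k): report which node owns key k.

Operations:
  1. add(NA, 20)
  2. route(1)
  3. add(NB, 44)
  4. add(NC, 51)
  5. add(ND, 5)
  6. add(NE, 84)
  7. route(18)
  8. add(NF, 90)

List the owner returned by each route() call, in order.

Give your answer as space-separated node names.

Answer: NA NA

Derivation:
Op 1: add NA@20 -> ring=[20:NA]
Op 2: route key 1: smallest pos >= 1 is 20 -> NA
Op 3: add NB@44 -> ring=[20:NA,44:NB]
Op 4: add NC@51 -> ring=[20:NA,44:NB,51:NC]
Op 5: add ND@5 -> ring=[5:ND,20:NA,44:NB,51:NC]
Op 6: add NE@84 -> ring=[5:ND,20:NA,44:NB,51:NC,84:NE]
Op 7: route key 18: smallest pos >= 18 is 20 -> NA
Op 8: add NF@90 -> ring=[5:ND,20:NA,44:NB,51:NC,84:NE,90:NF]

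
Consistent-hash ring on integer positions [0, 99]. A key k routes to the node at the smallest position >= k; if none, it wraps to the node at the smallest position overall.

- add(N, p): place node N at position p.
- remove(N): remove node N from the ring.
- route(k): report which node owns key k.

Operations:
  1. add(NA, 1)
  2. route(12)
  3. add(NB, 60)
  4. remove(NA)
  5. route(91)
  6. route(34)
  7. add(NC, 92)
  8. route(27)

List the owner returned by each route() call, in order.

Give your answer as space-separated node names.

Answer: NA NB NB NB

Derivation:
Op 1: add NA@1 -> ring=[1:NA]
Op 2: route key 12: none >= 12, wrap to smallest pos 1 -> NA
Op 3: add NB@60 -> ring=[1:NA,60:NB]
Op 4: remove NA -> ring=[60:NB]
Op 5: route key 91: none >= 91, wrap to smallest pos 60 -> NB
Op 6: route key 34: smallest pos >= 34 is 60 -> NB
Op 7: add NC@92 -> ring=[60:NB,92:NC]
Op 8: route key 27: smallest pos >= 27 is 60 -> NB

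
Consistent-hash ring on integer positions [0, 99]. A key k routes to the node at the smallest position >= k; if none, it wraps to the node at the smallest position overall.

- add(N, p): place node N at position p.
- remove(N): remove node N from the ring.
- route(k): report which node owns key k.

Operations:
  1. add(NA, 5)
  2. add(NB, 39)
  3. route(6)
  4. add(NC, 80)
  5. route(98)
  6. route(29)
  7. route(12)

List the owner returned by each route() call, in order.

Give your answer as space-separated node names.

Op 1: add NA@5 -> ring=[5:NA]
Op 2: add NB@39 -> ring=[5:NA,39:NB]
Op 3: route key 6: smallest pos >= 6 is 39 -> NB
Op 4: add NC@80 -> ring=[5:NA,39:NB,80:NC]
Op 5: route key 98: none >= 98, wrap to smallest pos 5 -> NA
Op 6: route key 29: smallest pos >= 29 is 39 -> NB
Op 7: route key 12: smallest pos >= 12 is 39 -> NB

Answer: NB NA NB NB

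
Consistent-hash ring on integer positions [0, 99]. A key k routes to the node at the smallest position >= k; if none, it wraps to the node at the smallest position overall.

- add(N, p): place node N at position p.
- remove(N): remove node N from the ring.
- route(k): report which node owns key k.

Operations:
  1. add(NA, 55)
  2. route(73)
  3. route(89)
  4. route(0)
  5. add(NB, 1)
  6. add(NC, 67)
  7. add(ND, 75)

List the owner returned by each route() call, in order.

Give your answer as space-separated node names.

Op 1: add NA@55 -> ring=[55:NA]
Op 2: route key 73: none >= 73, wrap to smallest pos 55 -> NA
Op 3: route key 89: none >= 89, wrap to smallest pos 55 -> NA
Op 4: route key 0: smallest pos >= 0 is 55 -> NA
Op 5: add NB@1 -> ring=[1:NB,55:NA]
Op 6: add NC@67 -> ring=[1:NB,55:NA,67:NC]
Op 7: add ND@75 -> ring=[1:NB,55:NA,67:NC,75:ND]

Answer: NA NA NA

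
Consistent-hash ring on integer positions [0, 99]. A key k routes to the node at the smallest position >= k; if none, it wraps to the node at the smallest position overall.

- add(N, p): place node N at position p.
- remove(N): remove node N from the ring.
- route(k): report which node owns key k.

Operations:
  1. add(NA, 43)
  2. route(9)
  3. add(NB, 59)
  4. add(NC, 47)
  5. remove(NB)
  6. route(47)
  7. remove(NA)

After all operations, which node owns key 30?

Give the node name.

Op 1: add NA@43 -> ring=[43:NA]
Op 2: route key 9: smallest pos >= 9 is 43 -> NA
Op 3: add NB@59 -> ring=[43:NA,59:NB]
Op 4: add NC@47 -> ring=[43:NA,47:NC,59:NB]
Op 5: remove NB -> ring=[43:NA,47:NC]
Op 6: route key 47: smallest pos >= 47 is 47 -> NC
Op 7: remove NA -> ring=[47:NC]
Final route key 30: smallest pos >= 30 is 47 -> NC

Answer: NC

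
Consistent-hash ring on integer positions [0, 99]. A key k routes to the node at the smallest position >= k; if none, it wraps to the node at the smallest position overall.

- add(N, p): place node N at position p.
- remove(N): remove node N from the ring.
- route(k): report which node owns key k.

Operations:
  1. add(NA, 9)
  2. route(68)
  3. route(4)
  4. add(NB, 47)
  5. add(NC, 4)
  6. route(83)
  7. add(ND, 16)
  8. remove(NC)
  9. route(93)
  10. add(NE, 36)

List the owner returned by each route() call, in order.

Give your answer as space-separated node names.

Op 1: add NA@9 -> ring=[9:NA]
Op 2: route key 68: none >= 68, wrap to smallest pos 9 -> NA
Op 3: route key 4: smallest pos >= 4 is 9 -> NA
Op 4: add NB@47 -> ring=[9:NA,47:NB]
Op 5: add NC@4 -> ring=[4:NC,9:NA,47:NB]
Op 6: route key 83: none >= 83, wrap to smallest pos 4 -> NC
Op 7: add ND@16 -> ring=[4:NC,9:NA,16:ND,47:NB]
Op 8: remove NC -> ring=[9:NA,16:ND,47:NB]
Op 9: route key 93: none >= 93, wrap to smallest pos 9 -> NA
Op 10: add NE@36 -> ring=[9:NA,16:ND,36:NE,47:NB]

Answer: NA NA NC NA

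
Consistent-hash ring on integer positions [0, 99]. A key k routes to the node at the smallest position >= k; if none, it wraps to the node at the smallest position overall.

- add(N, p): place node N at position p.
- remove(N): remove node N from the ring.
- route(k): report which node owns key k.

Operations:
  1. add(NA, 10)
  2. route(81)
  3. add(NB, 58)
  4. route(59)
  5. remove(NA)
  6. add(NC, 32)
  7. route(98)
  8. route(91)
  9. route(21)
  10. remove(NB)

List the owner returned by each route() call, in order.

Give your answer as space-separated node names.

Op 1: add NA@10 -> ring=[10:NA]
Op 2: route key 81: none >= 81, wrap to smallest pos 10 -> NA
Op 3: add NB@58 -> ring=[10:NA,58:NB]
Op 4: route key 59: none >= 59, wrap to smallest pos 10 -> NA
Op 5: remove NA -> ring=[58:NB]
Op 6: add NC@32 -> ring=[32:NC,58:NB]
Op 7: route key 98: none >= 98, wrap to smallest pos 32 -> NC
Op 8: route key 91: none >= 91, wrap to smallest pos 32 -> NC
Op 9: route key 21: smallest pos >= 21 is 32 -> NC
Op 10: remove NB -> ring=[32:NC]

Answer: NA NA NC NC NC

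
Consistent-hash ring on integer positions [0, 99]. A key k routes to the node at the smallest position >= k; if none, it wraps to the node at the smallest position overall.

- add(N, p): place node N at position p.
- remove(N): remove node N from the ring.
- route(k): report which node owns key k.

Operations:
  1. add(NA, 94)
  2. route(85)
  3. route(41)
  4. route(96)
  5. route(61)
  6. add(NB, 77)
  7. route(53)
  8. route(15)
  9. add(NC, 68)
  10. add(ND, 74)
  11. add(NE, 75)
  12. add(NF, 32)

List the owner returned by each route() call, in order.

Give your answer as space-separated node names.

Answer: NA NA NA NA NB NB

Derivation:
Op 1: add NA@94 -> ring=[94:NA]
Op 2: route key 85: smallest pos >= 85 is 94 -> NA
Op 3: route key 41: smallest pos >= 41 is 94 -> NA
Op 4: route key 96: none >= 96, wrap to smallest pos 94 -> NA
Op 5: route key 61: smallest pos >= 61 is 94 -> NA
Op 6: add NB@77 -> ring=[77:NB,94:NA]
Op 7: route key 53: smallest pos >= 53 is 77 -> NB
Op 8: route key 15: smallest pos >= 15 is 77 -> NB
Op 9: add NC@68 -> ring=[68:NC,77:NB,94:NA]
Op 10: add ND@74 -> ring=[68:NC,74:ND,77:NB,94:NA]
Op 11: add NE@75 -> ring=[68:NC,74:ND,75:NE,77:NB,94:NA]
Op 12: add NF@32 -> ring=[32:NF,68:NC,74:ND,75:NE,77:NB,94:NA]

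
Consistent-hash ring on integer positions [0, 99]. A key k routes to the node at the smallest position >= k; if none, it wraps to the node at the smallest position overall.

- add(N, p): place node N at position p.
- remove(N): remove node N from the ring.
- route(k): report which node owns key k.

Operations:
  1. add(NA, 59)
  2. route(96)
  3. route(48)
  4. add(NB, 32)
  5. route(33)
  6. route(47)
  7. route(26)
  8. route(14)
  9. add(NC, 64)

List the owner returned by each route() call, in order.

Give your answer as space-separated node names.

Answer: NA NA NA NA NB NB

Derivation:
Op 1: add NA@59 -> ring=[59:NA]
Op 2: route key 96: none >= 96, wrap to smallest pos 59 -> NA
Op 3: route key 48: smallest pos >= 48 is 59 -> NA
Op 4: add NB@32 -> ring=[32:NB,59:NA]
Op 5: route key 33: smallest pos >= 33 is 59 -> NA
Op 6: route key 47: smallest pos >= 47 is 59 -> NA
Op 7: route key 26: smallest pos >= 26 is 32 -> NB
Op 8: route key 14: smallest pos >= 14 is 32 -> NB
Op 9: add NC@64 -> ring=[32:NB,59:NA,64:NC]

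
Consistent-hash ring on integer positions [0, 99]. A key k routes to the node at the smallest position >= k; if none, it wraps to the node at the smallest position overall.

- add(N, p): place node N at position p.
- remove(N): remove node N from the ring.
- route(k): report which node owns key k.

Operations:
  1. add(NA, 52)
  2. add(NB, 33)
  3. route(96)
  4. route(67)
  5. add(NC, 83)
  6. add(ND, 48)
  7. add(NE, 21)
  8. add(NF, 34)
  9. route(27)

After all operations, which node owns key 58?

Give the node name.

Op 1: add NA@52 -> ring=[52:NA]
Op 2: add NB@33 -> ring=[33:NB,52:NA]
Op 3: route key 96: none >= 96, wrap to smallest pos 33 -> NB
Op 4: route key 67: none >= 67, wrap to smallest pos 33 -> NB
Op 5: add NC@83 -> ring=[33:NB,52:NA,83:NC]
Op 6: add ND@48 -> ring=[33:NB,48:ND,52:NA,83:NC]
Op 7: add NE@21 -> ring=[21:NE,33:NB,48:ND,52:NA,83:NC]
Op 8: add NF@34 -> ring=[21:NE,33:NB,34:NF,48:ND,52:NA,83:NC]
Op 9: route key 27: smallest pos >= 27 is 33 -> NB
Final route key 58: smallest pos >= 58 is 83 -> NC

Answer: NC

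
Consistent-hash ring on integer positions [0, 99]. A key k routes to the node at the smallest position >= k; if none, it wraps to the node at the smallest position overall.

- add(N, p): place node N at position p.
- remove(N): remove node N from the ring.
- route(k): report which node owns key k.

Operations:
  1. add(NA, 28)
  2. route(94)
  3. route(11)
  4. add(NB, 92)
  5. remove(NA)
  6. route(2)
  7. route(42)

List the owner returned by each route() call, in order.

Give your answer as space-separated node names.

Answer: NA NA NB NB

Derivation:
Op 1: add NA@28 -> ring=[28:NA]
Op 2: route key 94: none >= 94, wrap to smallest pos 28 -> NA
Op 3: route key 11: smallest pos >= 11 is 28 -> NA
Op 4: add NB@92 -> ring=[28:NA,92:NB]
Op 5: remove NA -> ring=[92:NB]
Op 6: route key 2: smallest pos >= 2 is 92 -> NB
Op 7: route key 42: smallest pos >= 42 is 92 -> NB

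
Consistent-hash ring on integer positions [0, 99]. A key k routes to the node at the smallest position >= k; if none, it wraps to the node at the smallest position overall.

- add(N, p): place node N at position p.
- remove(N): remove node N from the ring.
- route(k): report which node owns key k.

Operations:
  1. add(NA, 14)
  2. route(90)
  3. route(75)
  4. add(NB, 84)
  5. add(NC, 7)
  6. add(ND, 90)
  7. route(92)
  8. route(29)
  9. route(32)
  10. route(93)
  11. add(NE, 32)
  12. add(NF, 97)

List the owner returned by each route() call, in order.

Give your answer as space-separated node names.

Answer: NA NA NC NB NB NC

Derivation:
Op 1: add NA@14 -> ring=[14:NA]
Op 2: route key 90: none >= 90, wrap to smallest pos 14 -> NA
Op 3: route key 75: none >= 75, wrap to smallest pos 14 -> NA
Op 4: add NB@84 -> ring=[14:NA,84:NB]
Op 5: add NC@7 -> ring=[7:NC,14:NA,84:NB]
Op 6: add ND@90 -> ring=[7:NC,14:NA,84:NB,90:ND]
Op 7: route key 92: none >= 92, wrap to smallest pos 7 -> NC
Op 8: route key 29: smallest pos >= 29 is 84 -> NB
Op 9: route key 32: smallest pos >= 32 is 84 -> NB
Op 10: route key 93: none >= 93, wrap to smallest pos 7 -> NC
Op 11: add NE@32 -> ring=[7:NC,14:NA,32:NE,84:NB,90:ND]
Op 12: add NF@97 -> ring=[7:NC,14:NA,32:NE,84:NB,90:ND,97:NF]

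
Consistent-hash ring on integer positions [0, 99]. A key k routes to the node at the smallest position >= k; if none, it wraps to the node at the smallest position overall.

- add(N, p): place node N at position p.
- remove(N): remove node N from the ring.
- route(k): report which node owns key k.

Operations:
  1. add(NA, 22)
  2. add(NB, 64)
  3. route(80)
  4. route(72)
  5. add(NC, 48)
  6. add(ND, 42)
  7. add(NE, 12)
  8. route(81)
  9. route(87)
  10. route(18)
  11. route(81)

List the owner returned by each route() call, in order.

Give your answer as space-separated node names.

Answer: NA NA NE NE NA NE

Derivation:
Op 1: add NA@22 -> ring=[22:NA]
Op 2: add NB@64 -> ring=[22:NA,64:NB]
Op 3: route key 80: none >= 80, wrap to smallest pos 22 -> NA
Op 4: route key 72: none >= 72, wrap to smallest pos 22 -> NA
Op 5: add NC@48 -> ring=[22:NA,48:NC,64:NB]
Op 6: add ND@42 -> ring=[22:NA,42:ND,48:NC,64:NB]
Op 7: add NE@12 -> ring=[12:NE,22:NA,42:ND,48:NC,64:NB]
Op 8: route key 81: none >= 81, wrap to smallest pos 12 -> NE
Op 9: route key 87: none >= 87, wrap to smallest pos 12 -> NE
Op 10: route key 18: smallest pos >= 18 is 22 -> NA
Op 11: route key 81: none >= 81, wrap to smallest pos 12 -> NE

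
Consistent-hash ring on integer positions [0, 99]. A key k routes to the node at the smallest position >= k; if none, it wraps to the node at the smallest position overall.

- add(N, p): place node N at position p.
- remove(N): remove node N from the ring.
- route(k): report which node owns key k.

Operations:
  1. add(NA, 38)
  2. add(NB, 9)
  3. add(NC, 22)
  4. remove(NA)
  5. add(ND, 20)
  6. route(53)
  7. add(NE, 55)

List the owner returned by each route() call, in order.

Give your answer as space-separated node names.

Answer: NB

Derivation:
Op 1: add NA@38 -> ring=[38:NA]
Op 2: add NB@9 -> ring=[9:NB,38:NA]
Op 3: add NC@22 -> ring=[9:NB,22:NC,38:NA]
Op 4: remove NA -> ring=[9:NB,22:NC]
Op 5: add ND@20 -> ring=[9:NB,20:ND,22:NC]
Op 6: route key 53: none >= 53, wrap to smallest pos 9 -> NB
Op 7: add NE@55 -> ring=[9:NB,20:ND,22:NC,55:NE]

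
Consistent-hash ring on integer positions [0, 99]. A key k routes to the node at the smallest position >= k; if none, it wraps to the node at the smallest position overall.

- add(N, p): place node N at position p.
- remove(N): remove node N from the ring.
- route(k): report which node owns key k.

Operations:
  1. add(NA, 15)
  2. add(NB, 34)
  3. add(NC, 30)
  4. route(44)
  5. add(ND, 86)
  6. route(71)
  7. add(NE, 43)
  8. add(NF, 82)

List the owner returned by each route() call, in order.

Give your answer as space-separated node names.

Answer: NA ND

Derivation:
Op 1: add NA@15 -> ring=[15:NA]
Op 2: add NB@34 -> ring=[15:NA,34:NB]
Op 3: add NC@30 -> ring=[15:NA,30:NC,34:NB]
Op 4: route key 44: none >= 44, wrap to smallest pos 15 -> NA
Op 5: add ND@86 -> ring=[15:NA,30:NC,34:NB,86:ND]
Op 6: route key 71: smallest pos >= 71 is 86 -> ND
Op 7: add NE@43 -> ring=[15:NA,30:NC,34:NB,43:NE,86:ND]
Op 8: add NF@82 -> ring=[15:NA,30:NC,34:NB,43:NE,82:NF,86:ND]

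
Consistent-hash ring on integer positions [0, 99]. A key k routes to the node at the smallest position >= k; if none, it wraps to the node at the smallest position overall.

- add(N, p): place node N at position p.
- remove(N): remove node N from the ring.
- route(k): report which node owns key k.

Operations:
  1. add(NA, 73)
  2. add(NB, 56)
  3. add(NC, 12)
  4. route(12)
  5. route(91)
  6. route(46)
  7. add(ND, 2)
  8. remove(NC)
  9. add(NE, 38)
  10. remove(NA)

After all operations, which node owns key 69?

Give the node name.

Op 1: add NA@73 -> ring=[73:NA]
Op 2: add NB@56 -> ring=[56:NB,73:NA]
Op 3: add NC@12 -> ring=[12:NC,56:NB,73:NA]
Op 4: route key 12: smallest pos >= 12 is 12 -> NC
Op 5: route key 91: none >= 91, wrap to smallest pos 12 -> NC
Op 6: route key 46: smallest pos >= 46 is 56 -> NB
Op 7: add ND@2 -> ring=[2:ND,12:NC,56:NB,73:NA]
Op 8: remove NC -> ring=[2:ND,56:NB,73:NA]
Op 9: add NE@38 -> ring=[2:ND,38:NE,56:NB,73:NA]
Op 10: remove NA -> ring=[2:ND,38:NE,56:NB]
Final route key 69: none >= 69, wrap to smallest pos 2 -> ND

Answer: ND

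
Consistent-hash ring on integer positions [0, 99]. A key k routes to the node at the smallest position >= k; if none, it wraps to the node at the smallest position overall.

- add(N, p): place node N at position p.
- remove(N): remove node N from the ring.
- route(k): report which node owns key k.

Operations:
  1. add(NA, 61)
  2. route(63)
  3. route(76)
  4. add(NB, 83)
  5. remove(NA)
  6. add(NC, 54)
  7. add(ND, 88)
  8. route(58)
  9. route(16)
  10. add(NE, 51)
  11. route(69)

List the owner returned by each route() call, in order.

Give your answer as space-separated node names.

Op 1: add NA@61 -> ring=[61:NA]
Op 2: route key 63: none >= 63, wrap to smallest pos 61 -> NA
Op 3: route key 76: none >= 76, wrap to smallest pos 61 -> NA
Op 4: add NB@83 -> ring=[61:NA,83:NB]
Op 5: remove NA -> ring=[83:NB]
Op 6: add NC@54 -> ring=[54:NC,83:NB]
Op 7: add ND@88 -> ring=[54:NC,83:NB,88:ND]
Op 8: route key 58: smallest pos >= 58 is 83 -> NB
Op 9: route key 16: smallest pos >= 16 is 54 -> NC
Op 10: add NE@51 -> ring=[51:NE,54:NC,83:NB,88:ND]
Op 11: route key 69: smallest pos >= 69 is 83 -> NB

Answer: NA NA NB NC NB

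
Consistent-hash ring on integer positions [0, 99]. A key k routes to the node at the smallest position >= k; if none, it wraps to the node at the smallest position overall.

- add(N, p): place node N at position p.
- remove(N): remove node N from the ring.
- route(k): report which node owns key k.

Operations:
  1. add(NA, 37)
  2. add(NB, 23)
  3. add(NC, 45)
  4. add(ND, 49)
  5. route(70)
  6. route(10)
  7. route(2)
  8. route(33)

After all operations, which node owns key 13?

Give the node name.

Op 1: add NA@37 -> ring=[37:NA]
Op 2: add NB@23 -> ring=[23:NB,37:NA]
Op 3: add NC@45 -> ring=[23:NB,37:NA,45:NC]
Op 4: add ND@49 -> ring=[23:NB,37:NA,45:NC,49:ND]
Op 5: route key 70: none >= 70, wrap to smallest pos 23 -> NB
Op 6: route key 10: smallest pos >= 10 is 23 -> NB
Op 7: route key 2: smallest pos >= 2 is 23 -> NB
Op 8: route key 33: smallest pos >= 33 is 37 -> NA
Final route key 13: smallest pos >= 13 is 23 -> NB

Answer: NB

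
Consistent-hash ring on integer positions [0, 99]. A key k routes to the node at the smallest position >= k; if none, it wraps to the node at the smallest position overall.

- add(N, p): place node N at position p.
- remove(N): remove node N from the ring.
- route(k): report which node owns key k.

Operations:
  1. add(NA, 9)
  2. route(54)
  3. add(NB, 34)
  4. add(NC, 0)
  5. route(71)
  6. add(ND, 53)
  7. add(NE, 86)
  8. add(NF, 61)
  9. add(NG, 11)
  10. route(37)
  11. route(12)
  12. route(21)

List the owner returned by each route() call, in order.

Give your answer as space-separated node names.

Op 1: add NA@9 -> ring=[9:NA]
Op 2: route key 54: none >= 54, wrap to smallest pos 9 -> NA
Op 3: add NB@34 -> ring=[9:NA,34:NB]
Op 4: add NC@0 -> ring=[0:NC,9:NA,34:NB]
Op 5: route key 71: none >= 71, wrap to smallest pos 0 -> NC
Op 6: add ND@53 -> ring=[0:NC,9:NA,34:NB,53:ND]
Op 7: add NE@86 -> ring=[0:NC,9:NA,34:NB,53:ND,86:NE]
Op 8: add NF@61 -> ring=[0:NC,9:NA,34:NB,53:ND,61:NF,86:NE]
Op 9: add NG@11 -> ring=[0:NC,9:NA,11:NG,34:NB,53:ND,61:NF,86:NE]
Op 10: route key 37: smallest pos >= 37 is 53 -> ND
Op 11: route key 12: smallest pos >= 12 is 34 -> NB
Op 12: route key 21: smallest pos >= 21 is 34 -> NB

Answer: NA NC ND NB NB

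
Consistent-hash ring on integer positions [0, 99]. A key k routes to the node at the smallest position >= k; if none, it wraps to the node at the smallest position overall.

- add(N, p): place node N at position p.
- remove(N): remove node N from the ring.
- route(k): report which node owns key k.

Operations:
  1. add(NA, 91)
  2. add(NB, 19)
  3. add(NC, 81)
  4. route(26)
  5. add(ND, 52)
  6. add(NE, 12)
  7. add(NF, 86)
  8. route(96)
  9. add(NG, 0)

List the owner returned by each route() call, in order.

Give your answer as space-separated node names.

Op 1: add NA@91 -> ring=[91:NA]
Op 2: add NB@19 -> ring=[19:NB,91:NA]
Op 3: add NC@81 -> ring=[19:NB,81:NC,91:NA]
Op 4: route key 26: smallest pos >= 26 is 81 -> NC
Op 5: add ND@52 -> ring=[19:NB,52:ND,81:NC,91:NA]
Op 6: add NE@12 -> ring=[12:NE,19:NB,52:ND,81:NC,91:NA]
Op 7: add NF@86 -> ring=[12:NE,19:NB,52:ND,81:NC,86:NF,91:NA]
Op 8: route key 96: none >= 96, wrap to smallest pos 12 -> NE
Op 9: add NG@0 -> ring=[0:NG,12:NE,19:NB,52:ND,81:NC,86:NF,91:NA]

Answer: NC NE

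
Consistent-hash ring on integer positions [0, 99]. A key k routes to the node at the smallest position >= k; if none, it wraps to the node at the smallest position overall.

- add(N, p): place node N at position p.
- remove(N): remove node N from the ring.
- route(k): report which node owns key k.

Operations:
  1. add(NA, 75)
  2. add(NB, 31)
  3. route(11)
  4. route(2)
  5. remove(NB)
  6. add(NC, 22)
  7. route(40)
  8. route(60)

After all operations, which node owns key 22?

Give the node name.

Op 1: add NA@75 -> ring=[75:NA]
Op 2: add NB@31 -> ring=[31:NB,75:NA]
Op 3: route key 11: smallest pos >= 11 is 31 -> NB
Op 4: route key 2: smallest pos >= 2 is 31 -> NB
Op 5: remove NB -> ring=[75:NA]
Op 6: add NC@22 -> ring=[22:NC,75:NA]
Op 7: route key 40: smallest pos >= 40 is 75 -> NA
Op 8: route key 60: smallest pos >= 60 is 75 -> NA
Final route key 22: smallest pos >= 22 is 22 -> NC

Answer: NC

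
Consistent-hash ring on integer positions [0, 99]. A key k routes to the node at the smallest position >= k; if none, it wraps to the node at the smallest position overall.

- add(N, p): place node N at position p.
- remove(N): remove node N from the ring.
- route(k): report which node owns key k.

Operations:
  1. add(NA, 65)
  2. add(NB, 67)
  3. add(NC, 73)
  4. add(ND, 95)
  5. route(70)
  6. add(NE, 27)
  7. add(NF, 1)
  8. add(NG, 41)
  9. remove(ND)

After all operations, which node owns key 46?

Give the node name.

Op 1: add NA@65 -> ring=[65:NA]
Op 2: add NB@67 -> ring=[65:NA,67:NB]
Op 3: add NC@73 -> ring=[65:NA,67:NB,73:NC]
Op 4: add ND@95 -> ring=[65:NA,67:NB,73:NC,95:ND]
Op 5: route key 70: smallest pos >= 70 is 73 -> NC
Op 6: add NE@27 -> ring=[27:NE,65:NA,67:NB,73:NC,95:ND]
Op 7: add NF@1 -> ring=[1:NF,27:NE,65:NA,67:NB,73:NC,95:ND]
Op 8: add NG@41 -> ring=[1:NF,27:NE,41:NG,65:NA,67:NB,73:NC,95:ND]
Op 9: remove ND -> ring=[1:NF,27:NE,41:NG,65:NA,67:NB,73:NC]
Final route key 46: smallest pos >= 46 is 65 -> NA

Answer: NA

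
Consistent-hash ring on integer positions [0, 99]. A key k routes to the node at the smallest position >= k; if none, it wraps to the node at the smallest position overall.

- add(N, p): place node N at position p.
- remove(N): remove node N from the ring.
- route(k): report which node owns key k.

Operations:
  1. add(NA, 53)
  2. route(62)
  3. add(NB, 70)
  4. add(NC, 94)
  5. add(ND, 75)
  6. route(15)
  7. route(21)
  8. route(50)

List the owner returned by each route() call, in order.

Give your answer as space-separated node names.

Op 1: add NA@53 -> ring=[53:NA]
Op 2: route key 62: none >= 62, wrap to smallest pos 53 -> NA
Op 3: add NB@70 -> ring=[53:NA,70:NB]
Op 4: add NC@94 -> ring=[53:NA,70:NB,94:NC]
Op 5: add ND@75 -> ring=[53:NA,70:NB,75:ND,94:NC]
Op 6: route key 15: smallest pos >= 15 is 53 -> NA
Op 7: route key 21: smallest pos >= 21 is 53 -> NA
Op 8: route key 50: smallest pos >= 50 is 53 -> NA

Answer: NA NA NA NA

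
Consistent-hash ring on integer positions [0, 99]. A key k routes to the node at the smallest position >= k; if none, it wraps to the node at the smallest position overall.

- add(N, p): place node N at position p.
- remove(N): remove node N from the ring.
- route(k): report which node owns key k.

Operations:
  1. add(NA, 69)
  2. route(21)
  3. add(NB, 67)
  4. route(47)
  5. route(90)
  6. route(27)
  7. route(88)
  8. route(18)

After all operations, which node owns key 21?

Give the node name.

Op 1: add NA@69 -> ring=[69:NA]
Op 2: route key 21: smallest pos >= 21 is 69 -> NA
Op 3: add NB@67 -> ring=[67:NB,69:NA]
Op 4: route key 47: smallest pos >= 47 is 67 -> NB
Op 5: route key 90: none >= 90, wrap to smallest pos 67 -> NB
Op 6: route key 27: smallest pos >= 27 is 67 -> NB
Op 7: route key 88: none >= 88, wrap to smallest pos 67 -> NB
Op 8: route key 18: smallest pos >= 18 is 67 -> NB
Final route key 21: smallest pos >= 21 is 67 -> NB

Answer: NB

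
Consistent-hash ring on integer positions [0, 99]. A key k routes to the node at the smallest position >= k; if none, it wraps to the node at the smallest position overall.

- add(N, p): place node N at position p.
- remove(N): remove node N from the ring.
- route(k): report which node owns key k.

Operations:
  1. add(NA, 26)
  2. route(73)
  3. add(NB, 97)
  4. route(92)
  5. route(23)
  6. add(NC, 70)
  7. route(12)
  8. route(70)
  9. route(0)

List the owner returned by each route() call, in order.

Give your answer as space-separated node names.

Answer: NA NB NA NA NC NA

Derivation:
Op 1: add NA@26 -> ring=[26:NA]
Op 2: route key 73: none >= 73, wrap to smallest pos 26 -> NA
Op 3: add NB@97 -> ring=[26:NA,97:NB]
Op 4: route key 92: smallest pos >= 92 is 97 -> NB
Op 5: route key 23: smallest pos >= 23 is 26 -> NA
Op 6: add NC@70 -> ring=[26:NA,70:NC,97:NB]
Op 7: route key 12: smallest pos >= 12 is 26 -> NA
Op 8: route key 70: smallest pos >= 70 is 70 -> NC
Op 9: route key 0: smallest pos >= 0 is 26 -> NA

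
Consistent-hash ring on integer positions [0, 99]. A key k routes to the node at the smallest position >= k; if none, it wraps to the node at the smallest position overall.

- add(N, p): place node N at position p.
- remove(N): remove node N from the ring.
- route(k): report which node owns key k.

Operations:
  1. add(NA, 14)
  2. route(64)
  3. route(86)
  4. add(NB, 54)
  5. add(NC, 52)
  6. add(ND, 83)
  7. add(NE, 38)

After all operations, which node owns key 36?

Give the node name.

Answer: NE

Derivation:
Op 1: add NA@14 -> ring=[14:NA]
Op 2: route key 64: none >= 64, wrap to smallest pos 14 -> NA
Op 3: route key 86: none >= 86, wrap to smallest pos 14 -> NA
Op 4: add NB@54 -> ring=[14:NA,54:NB]
Op 5: add NC@52 -> ring=[14:NA,52:NC,54:NB]
Op 6: add ND@83 -> ring=[14:NA,52:NC,54:NB,83:ND]
Op 7: add NE@38 -> ring=[14:NA,38:NE,52:NC,54:NB,83:ND]
Final route key 36: smallest pos >= 36 is 38 -> NE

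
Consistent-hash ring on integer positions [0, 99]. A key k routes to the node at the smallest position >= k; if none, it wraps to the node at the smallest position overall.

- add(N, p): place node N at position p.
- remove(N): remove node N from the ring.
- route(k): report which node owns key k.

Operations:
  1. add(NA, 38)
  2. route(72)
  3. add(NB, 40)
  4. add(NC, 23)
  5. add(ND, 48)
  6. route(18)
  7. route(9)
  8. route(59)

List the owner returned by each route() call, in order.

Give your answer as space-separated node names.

Op 1: add NA@38 -> ring=[38:NA]
Op 2: route key 72: none >= 72, wrap to smallest pos 38 -> NA
Op 3: add NB@40 -> ring=[38:NA,40:NB]
Op 4: add NC@23 -> ring=[23:NC,38:NA,40:NB]
Op 5: add ND@48 -> ring=[23:NC,38:NA,40:NB,48:ND]
Op 6: route key 18: smallest pos >= 18 is 23 -> NC
Op 7: route key 9: smallest pos >= 9 is 23 -> NC
Op 8: route key 59: none >= 59, wrap to smallest pos 23 -> NC

Answer: NA NC NC NC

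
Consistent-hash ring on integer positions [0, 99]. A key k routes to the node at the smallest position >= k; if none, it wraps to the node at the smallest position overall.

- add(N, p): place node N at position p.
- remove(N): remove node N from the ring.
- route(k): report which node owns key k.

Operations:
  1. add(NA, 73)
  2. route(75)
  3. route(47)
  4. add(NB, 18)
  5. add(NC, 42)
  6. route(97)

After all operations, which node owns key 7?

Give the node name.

Op 1: add NA@73 -> ring=[73:NA]
Op 2: route key 75: none >= 75, wrap to smallest pos 73 -> NA
Op 3: route key 47: smallest pos >= 47 is 73 -> NA
Op 4: add NB@18 -> ring=[18:NB,73:NA]
Op 5: add NC@42 -> ring=[18:NB,42:NC,73:NA]
Op 6: route key 97: none >= 97, wrap to smallest pos 18 -> NB
Final route key 7: smallest pos >= 7 is 18 -> NB

Answer: NB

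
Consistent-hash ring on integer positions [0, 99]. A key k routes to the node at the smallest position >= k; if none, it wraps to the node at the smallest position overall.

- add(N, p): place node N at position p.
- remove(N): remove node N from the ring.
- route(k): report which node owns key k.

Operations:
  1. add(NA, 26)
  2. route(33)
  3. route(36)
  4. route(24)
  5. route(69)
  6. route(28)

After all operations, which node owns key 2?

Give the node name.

Answer: NA

Derivation:
Op 1: add NA@26 -> ring=[26:NA]
Op 2: route key 33: none >= 33, wrap to smallest pos 26 -> NA
Op 3: route key 36: none >= 36, wrap to smallest pos 26 -> NA
Op 4: route key 24: smallest pos >= 24 is 26 -> NA
Op 5: route key 69: none >= 69, wrap to smallest pos 26 -> NA
Op 6: route key 28: none >= 28, wrap to smallest pos 26 -> NA
Final route key 2: smallest pos >= 2 is 26 -> NA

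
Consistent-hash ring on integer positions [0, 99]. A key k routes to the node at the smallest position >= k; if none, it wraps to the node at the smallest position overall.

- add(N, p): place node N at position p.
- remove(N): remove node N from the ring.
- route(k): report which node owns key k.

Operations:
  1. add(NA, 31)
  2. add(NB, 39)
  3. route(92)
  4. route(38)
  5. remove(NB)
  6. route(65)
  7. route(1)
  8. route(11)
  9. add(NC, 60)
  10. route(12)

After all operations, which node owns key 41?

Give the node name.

Answer: NC

Derivation:
Op 1: add NA@31 -> ring=[31:NA]
Op 2: add NB@39 -> ring=[31:NA,39:NB]
Op 3: route key 92: none >= 92, wrap to smallest pos 31 -> NA
Op 4: route key 38: smallest pos >= 38 is 39 -> NB
Op 5: remove NB -> ring=[31:NA]
Op 6: route key 65: none >= 65, wrap to smallest pos 31 -> NA
Op 7: route key 1: smallest pos >= 1 is 31 -> NA
Op 8: route key 11: smallest pos >= 11 is 31 -> NA
Op 9: add NC@60 -> ring=[31:NA,60:NC]
Op 10: route key 12: smallest pos >= 12 is 31 -> NA
Final route key 41: smallest pos >= 41 is 60 -> NC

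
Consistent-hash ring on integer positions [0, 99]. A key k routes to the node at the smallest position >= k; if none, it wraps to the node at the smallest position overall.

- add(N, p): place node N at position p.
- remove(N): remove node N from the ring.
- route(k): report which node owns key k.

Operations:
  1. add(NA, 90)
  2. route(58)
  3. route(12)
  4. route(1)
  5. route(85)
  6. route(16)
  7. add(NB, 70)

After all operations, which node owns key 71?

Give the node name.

Answer: NA

Derivation:
Op 1: add NA@90 -> ring=[90:NA]
Op 2: route key 58: smallest pos >= 58 is 90 -> NA
Op 3: route key 12: smallest pos >= 12 is 90 -> NA
Op 4: route key 1: smallest pos >= 1 is 90 -> NA
Op 5: route key 85: smallest pos >= 85 is 90 -> NA
Op 6: route key 16: smallest pos >= 16 is 90 -> NA
Op 7: add NB@70 -> ring=[70:NB,90:NA]
Final route key 71: smallest pos >= 71 is 90 -> NA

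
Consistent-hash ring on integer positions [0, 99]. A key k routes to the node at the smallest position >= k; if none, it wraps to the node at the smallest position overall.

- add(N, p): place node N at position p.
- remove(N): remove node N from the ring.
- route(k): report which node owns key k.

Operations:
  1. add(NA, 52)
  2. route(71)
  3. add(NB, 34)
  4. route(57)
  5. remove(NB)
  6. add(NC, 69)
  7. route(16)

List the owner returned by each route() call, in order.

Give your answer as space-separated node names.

Answer: NA NB NA

Derivation:
Op 1: add NA@52 -> ring=[52:NA]
Op 2: route key 71: none >= 71, wrap to smallest pos 52 -> NA
Op 3: add NB@34 -> ring=[34:NB,52:NA]
Op 4: route key 57: none >= 57, wrap to smallest pos 34 -> NB
Op 5: remove NB -> ring=[52:NA]
Op 6: add NC@69 -> ring=[52:NA,69:NC]
Op 7: route key 16: smallest pos >= 16 is 52 -> NA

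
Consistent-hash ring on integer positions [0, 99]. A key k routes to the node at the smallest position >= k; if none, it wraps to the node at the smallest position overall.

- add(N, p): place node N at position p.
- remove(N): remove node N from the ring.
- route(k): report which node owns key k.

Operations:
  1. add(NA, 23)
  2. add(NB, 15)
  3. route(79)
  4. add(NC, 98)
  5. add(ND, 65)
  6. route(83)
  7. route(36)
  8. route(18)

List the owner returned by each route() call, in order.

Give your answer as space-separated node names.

Answer: NB NC ND NA

Derivation:
Op 1: add NA@23 -> ring=[23:NA]
Op 2: add NB@15 -> ring=[15:NB,23:NA]
Op 3: route key 79: none >= 79, wrap to smallest pos 15 -> NB
Op 4: add NC@98 -> ring=[15:NB,23:NA,98:NC]
Op 5: add ND@65 -> ring=[15:NB,23:NA,65:ND,98:NC]
Op 6: route key 83: smallest pos >= 83 is 98 -> NC
Op 7: route key 36: smallest pos >= 36 is 65 -> ND
Op 8: route key 18: smallest pos >= 18 is 23 -> NA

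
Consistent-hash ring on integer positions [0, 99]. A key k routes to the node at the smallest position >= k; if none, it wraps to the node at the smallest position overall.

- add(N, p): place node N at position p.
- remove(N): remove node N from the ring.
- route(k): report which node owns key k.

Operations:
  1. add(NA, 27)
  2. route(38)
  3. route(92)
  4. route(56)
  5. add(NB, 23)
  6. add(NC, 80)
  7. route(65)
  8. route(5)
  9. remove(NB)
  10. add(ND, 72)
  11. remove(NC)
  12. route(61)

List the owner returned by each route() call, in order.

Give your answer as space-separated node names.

Answer: NA NA NA NC NB ND

Derivation:
Op 1: add NA@27 -> ring=[27:NA]
Op 2: route key 38: none >= 38, wrap to smallest pos 27 -> NA
Op 3: route key 92: none >= 92, wrap to smallest pos 27 -> NA
Op 4: route key 56: none >= 56, wrap to smallest pos 27 -> NA
Op 5: add NB@23 -> ring=[23:NB,27:NA]
Op 6: add NC@80 -> ring=[23:NB,27:NA,80:NC]
Op 7: route key 65: smallest pos >= 65 is 80 -> NC
Op 8: route key 5: smallest pos >= 5 is 23 -> NB
Op 9: remove NB -> ring=[27:NA,80:NC]
Op 10: add ND@72 -> ring=[27:NA,72:ND,80:NC]
Op 11: remove NC -> ring=[27:NA,72:ND]
Op 12: route key 61: smallest pos >= 61 is 72 -> ND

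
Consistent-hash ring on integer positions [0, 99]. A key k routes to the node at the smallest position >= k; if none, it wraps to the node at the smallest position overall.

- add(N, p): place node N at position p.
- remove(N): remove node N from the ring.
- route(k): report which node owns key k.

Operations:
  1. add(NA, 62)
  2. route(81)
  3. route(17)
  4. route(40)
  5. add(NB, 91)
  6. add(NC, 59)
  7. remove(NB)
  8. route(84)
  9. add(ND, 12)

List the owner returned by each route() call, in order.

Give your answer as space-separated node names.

Op 1: add NA@62 -> ring=[62:NA]
Op 2: route key 81: none >= 81, wrap to smallest pos 62 -> NA
Op 3: route key 17: smallest pos >= 17 is 62 -> NA
Op 4: route key 40: smallest pos >= 40 is 62 -> NA
Op 5: add NB@91 -> ring=[62:NA,91:NB]
Op 6: add NC@59 -> ring=[59:NC,62:NA,91:NB]
Op 7: remove NB -> ring=[59:NC,62:NA]
Op 8: route key 84: none >= 84, wrap to smallest pos 59 -> NC
Op 9: add ND@12 -> ring=[12:ND,59:NC,62:NA]

Answer: NA NA NA NC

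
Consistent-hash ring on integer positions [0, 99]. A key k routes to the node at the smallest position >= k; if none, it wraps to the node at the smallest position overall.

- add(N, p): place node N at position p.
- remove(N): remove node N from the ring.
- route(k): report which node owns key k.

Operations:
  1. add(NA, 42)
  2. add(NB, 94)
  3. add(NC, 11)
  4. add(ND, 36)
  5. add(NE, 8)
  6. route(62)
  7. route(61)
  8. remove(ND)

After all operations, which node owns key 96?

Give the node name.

Op 1: add NA@42 -> ring=[42:NA]
Op 2: add NB@94 -> ring=[42:NA,94:NB]
Op 3: add NC@11 -> ring=[11:NC,42:NA,94:NB]
Op 4: add ND@36 -> ring=[11:NC,36:ND,42:NA,94:NB]
Op 5: add NE@8 -> ring=[8:NE,11:NC,36:ND,42:NA,94:NB]
Op 6: route key 62: smallest pos >= 62 is 94 -> NB
Op 7: route key 61: smallest pos >= 61 is 94 -> NB
Op 8: remove ND -> ring=[8:NE,11:NC,42:NA,94:NB]
Final route key 96: none >= 96, wrap to smallest pos 8 -> NE

Answer: NE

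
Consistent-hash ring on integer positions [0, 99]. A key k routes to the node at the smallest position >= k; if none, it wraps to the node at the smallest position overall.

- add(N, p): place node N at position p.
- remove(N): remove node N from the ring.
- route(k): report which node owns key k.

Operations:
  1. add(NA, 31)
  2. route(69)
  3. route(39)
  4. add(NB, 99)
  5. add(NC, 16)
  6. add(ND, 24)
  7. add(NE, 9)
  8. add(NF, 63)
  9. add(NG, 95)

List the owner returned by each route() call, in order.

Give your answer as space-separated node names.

Answer: NA NA

Derivation:
Op 1: add NA@31 -> ring=[31:NA]
Op 2: route key 69: none >= 69, wrap to smallest pos 31 -> NA
Op 3: route key 39: none >= 39, wrap to smallest pos 31 -> NA
Op 4: add NB@99 -> ring=[31:NA,99:NB]
Op 5: add NC@16 -> ring=[16:NC,31:NA,99:NB]
Op 6: add ND@24 -> ring=[16:NC,24:ND,31:NA,99:NB]
Op 7: add NE@9 -> ring=[9:NE,16:NC,24:ND,31:NA,99:NB]
Op 8: add NF@63 -> ring=[9:NE,16:NC,24:ND,31:NA,63:NF,99:NB]
Op 9: add NG@95 -> ring=[9:NE,16:NC,24:ND,31:NA,63:NF,95:NG,99:NB]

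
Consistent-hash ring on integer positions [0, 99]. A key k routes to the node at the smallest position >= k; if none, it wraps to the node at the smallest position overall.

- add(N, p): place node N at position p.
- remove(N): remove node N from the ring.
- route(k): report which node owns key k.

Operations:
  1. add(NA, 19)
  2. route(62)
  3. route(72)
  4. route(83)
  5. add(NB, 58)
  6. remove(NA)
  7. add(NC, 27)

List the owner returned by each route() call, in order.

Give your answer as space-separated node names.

Answer: NA NA NA

Derivation:
Op 1: add NA@19 -> ring=[19:NA]
Op 2: route key 62: none >= 62, wrap to smallest pos 19 -> NA
Op 3: route key 72: none >= 72, wrap to smallest pos 19 -> NA
Op 4: route key 83: none >= 83, wrap to smallest pos 19 -> NA
Op 5: add NB@58 -> ring=[19:NA,58:NB]
Op 6: remove NA -> ring=[58:NB]
Op 7: add NC@27 -> ring=[27:NC,58:NB]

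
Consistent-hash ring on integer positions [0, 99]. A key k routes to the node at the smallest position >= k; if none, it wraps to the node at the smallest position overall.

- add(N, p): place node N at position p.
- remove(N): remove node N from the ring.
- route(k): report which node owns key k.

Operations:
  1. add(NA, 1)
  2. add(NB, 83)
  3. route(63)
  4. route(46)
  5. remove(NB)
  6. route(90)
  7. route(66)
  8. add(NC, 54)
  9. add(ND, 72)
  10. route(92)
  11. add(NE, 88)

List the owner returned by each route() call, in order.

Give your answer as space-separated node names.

Answer: NB NB NA NA NA

Derivation:
Op 1: add NA@1 -> ring=[1:NA]
Op 2: add NB@83 -> ring=[1:NA,83:NB]
Op 3: route key 63: smallest pos >= 63 is 83 -> NB
Op 4: route key 46: smallest pos >= 46 is 83 -> NB
Op 5: remove NB -> ring=[1:NA]
Op 6: route key 90: none >= 90, wrap to smallest pos 1 -> NA
Op 7: route key 66: none >= 66, wrap to smallest pos 1 -> NA
Op 8: add NC@54 -> ring=[1:NA,54:NC]
Op 9: add ND@72 -> ring=[1:NA,54:NC,72:ND]
Op 10: route key 92: none >= 92, wrap to smallest pos 1 -> NA
Op 11: add NE@88 -> ring=[1:NA,54:NC,72:ND,88:NE]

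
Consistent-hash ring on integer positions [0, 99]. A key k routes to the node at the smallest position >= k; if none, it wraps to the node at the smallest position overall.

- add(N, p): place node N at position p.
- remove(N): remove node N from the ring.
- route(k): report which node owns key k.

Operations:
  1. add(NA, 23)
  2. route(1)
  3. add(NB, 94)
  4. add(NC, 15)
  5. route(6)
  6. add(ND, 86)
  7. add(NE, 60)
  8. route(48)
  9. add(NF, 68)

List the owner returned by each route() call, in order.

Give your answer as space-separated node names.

Op 1: add NA@23 -> ring=[23:NA]
Op 2: route key 1: smallest pos >= 1 is 23 -> NA
Op 3: add NB@94 -> ring=[23:NA,94:NB]
Op 4: add NC@15 -> ring=[15:NC,23:NA,94:NB]
Op 5: route key 6: smallest pos >= 6 is 15 -> NC
Op 6: add ND@86 -> ring=[15:NC,23:NA,86:ND,94:NB]
Op 7: add NE@60 -> ring=[15:NC,23:NA,60:NE,86:ND,94:NB]
Op 8: route key 48: smallest pos >= 48 is 60 -> NE
Op 9: add NF@68 -> ring=[15:NC,23:NA,60:NE,68:NF,86:ND,94:NB]

Answer: NA NC NE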